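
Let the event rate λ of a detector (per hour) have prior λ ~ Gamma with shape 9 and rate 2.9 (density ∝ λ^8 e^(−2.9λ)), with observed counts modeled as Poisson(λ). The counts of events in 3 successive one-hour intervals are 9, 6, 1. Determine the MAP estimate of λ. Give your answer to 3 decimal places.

Σxᵢ = 9+6+1 = 16, with n = 3.
Posterior ∝ λ^8e^(−2.9λ) · λ^16e^(−3λ) = λ^24e^(−5.9λ), i.e. Gamma(shape=25, rate=5.9).
The mode of a Gamma(a, b) with a ≥ 1 (shape–rate) is (a−1)/b = 24/5.9 ≈ 4.068.

λ̂_MAP = 4.068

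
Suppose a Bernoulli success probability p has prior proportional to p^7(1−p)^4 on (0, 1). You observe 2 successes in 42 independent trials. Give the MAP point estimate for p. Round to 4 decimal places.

The prior density ∝ p^7(1−p)^4 is the kernel of Beta(8, 5).
Data: 2 successes in 42 trials. The binomial likelihood contributes p^2(1−p)^40, so the posterior is Beta(8+2, 5+40) = Beta(10, 45).
For Beta(a, b) with a, b > 1 the mode is (a−1)/(a+b−2) = 9/53 ≈ 0.1698.

p̂_MAP = 0.1698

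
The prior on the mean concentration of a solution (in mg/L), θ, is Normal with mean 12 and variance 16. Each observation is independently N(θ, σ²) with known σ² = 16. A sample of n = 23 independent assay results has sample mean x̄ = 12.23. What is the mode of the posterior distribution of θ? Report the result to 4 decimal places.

n = 23, x̄ = 12.23.
For a Normal prior and Normal likelihood with known variance, the posterior is Normal; its mode equals its mean, the precision-weighted average.
Prior precision 1/σ₀² = 1/16 = 0.0625; data precision n/σ² = 23/16 = 1.4375.
θ̂ = (0.0625·12 + 1.4375·12.23) / (0.0625 + 1.4375) = 18.330625/1.5 = 29329/2400 ≈ 12.2204.

θ̂_MAP = 12.2204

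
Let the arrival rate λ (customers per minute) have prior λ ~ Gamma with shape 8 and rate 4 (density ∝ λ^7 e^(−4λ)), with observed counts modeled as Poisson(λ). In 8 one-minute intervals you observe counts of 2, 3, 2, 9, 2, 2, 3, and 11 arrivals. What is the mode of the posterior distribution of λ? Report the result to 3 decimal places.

Σxᵢ = 2+3+2+9+2+2+3+11 = 34, with n = 8.
Posterior ∝ λ^7e^(−4λ) · λ^34e^(−8λ) = λ^41e^(−12λ), i.e. Gamma(shape=42, rate=12).
The mode of a Gamma(a, b) with a ≥ 1 (shape–rate) is (a−1)/b = 41/12 ≈ 3.417.

λ̂_MAP = 3.417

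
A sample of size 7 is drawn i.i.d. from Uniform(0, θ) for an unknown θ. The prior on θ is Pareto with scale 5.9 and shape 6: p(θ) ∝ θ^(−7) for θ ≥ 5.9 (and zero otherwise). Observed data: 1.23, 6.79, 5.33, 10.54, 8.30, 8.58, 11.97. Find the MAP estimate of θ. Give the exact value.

The Uniform(0, θ) likelihood is θ^(−n) for θ ≥ max(xᵢ), zero otherwise. Here max(xᵢ) = 11.97.
Posterior ∝ θ^(−7) · θ^(−7) = θ^(−14) on θ ≥ max(5.9, 11.97) = 11.97.
This density is strictly decreasing in θ, so the posterior mode lies at the lower boundary of the support.

θ̂_MAP = 11.97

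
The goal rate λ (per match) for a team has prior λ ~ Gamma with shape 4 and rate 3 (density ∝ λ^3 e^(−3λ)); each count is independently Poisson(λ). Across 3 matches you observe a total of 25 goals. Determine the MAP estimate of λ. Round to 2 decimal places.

λ̂_MAP = 4.67

Σxᵢ = 25, n = 3.
Posterior ∝ λ^3e^(−3λ) · λ^25e^(−3λ) = λ^28e^(−6λ), i.e. Gamma(shape=29, rate=6).
The mode of a Gamma(a, b) with a ≥ 1 (shape–rate) is (a−1)/b = 28/6 ≈ 4.67.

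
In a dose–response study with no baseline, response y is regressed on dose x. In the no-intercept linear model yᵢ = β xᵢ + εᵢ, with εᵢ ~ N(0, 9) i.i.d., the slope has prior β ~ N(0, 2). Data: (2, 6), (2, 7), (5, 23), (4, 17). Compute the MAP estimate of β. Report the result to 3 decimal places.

β̂_MAP = 3.907

log p(β | y) = −Σ(yᵢ − βxᵢ)²/(2·9) − β²/(2·2) + const.
Setting the derivative to zero: Σxᵢ(yᵢ − βxᵢ)/9 − β/2 = 0, so β = Σxᵢyᵢ / (Σxᵢ² + σ²/τ²).
Σxᵢyᵢ = 2·6 + 2·7 + 5·23 + 4·17 = 209; Σxᵢ² = 49; σ²/τ² = 4.5.
β̂_MAP = 209 / (49 + 4.5) = 209/53.5 ≈ 3.907.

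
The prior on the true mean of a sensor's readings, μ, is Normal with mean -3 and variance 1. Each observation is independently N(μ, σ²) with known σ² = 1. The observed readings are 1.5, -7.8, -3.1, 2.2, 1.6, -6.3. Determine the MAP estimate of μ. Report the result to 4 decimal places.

μ̂_MAP = -2.1286

n = 6; x̄ = (1.5 + (-7.8) + (-3.1) + 2.2 + 1.6 + (-6.3))/6 = -11.9/6 = -119/60 ≈ -1.9833.
For a Normal prior and Normal likelihood with known variance, the posterior is Normal; its mode equals its mean, the precision-weighted average.
Prior precision 1/σ₀² = 1/1 = 1; data precision n/σ² = 6/1 = 6.
μ̂ = (1·(-3) + 6·(-119/60)) / (1 + 6) = (-14.9)/7 = -149/70 ≈ -2.1286.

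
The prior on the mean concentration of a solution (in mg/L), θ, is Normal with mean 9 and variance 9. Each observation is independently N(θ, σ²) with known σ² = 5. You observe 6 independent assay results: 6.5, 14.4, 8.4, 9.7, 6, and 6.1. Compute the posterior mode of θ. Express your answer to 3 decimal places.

θ̂_MAP = 8.558

n = 6; x̄ = (6.5 + 14.4 + 8.4 + 9.7 + 6 + 6.1)/6 = 51.1/6 = 511/60 ≈ 8.5167.
For a Normal prior and Normal likelihood with known variance, the posterior is Normal; its mode equals its mean, the precision-weighted average.
Prior precision 1/σ₀² = 1/9; data precision n/σ² = 6/5 = 1.2.
θ̂ = ((1/9)·9 + 1.2·(511/60)) / (1/9 + 1.2) = 11.22/(59/45) = 5049/590 ≈ 8.558.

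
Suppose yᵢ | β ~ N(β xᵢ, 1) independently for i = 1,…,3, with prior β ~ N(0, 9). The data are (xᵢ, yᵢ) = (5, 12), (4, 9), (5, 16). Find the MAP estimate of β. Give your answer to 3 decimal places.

β̂_MAP = 2.662

log p(β | y) = −Σ(yᵢ − βxᵢ)²/(2·1) − β²/(2·9) + const.
Setting the derivative to zero: Σxᵢ(yᵢ − βxᵢ)/1 − β/9 = 0, so β = Σxᵢyᵢ / (Σxᵢ² + σ²/τ²).
Σxᵢyᵢ = 5·12 + 4·9 + 5·16 = 176; Σxᵢ² = 66; σ²/τ² = 1/9.
β̂_MAP = 176 / (66 + 1/9) = 176/(595/9) = 1584/595 ≈ 2.662.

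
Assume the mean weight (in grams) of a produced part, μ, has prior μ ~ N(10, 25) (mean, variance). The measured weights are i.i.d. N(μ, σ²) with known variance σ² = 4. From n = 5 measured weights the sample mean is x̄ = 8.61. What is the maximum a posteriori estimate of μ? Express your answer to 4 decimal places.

n = 5, x̄ = 8.61.
For a Normal prior and Normal likelihood with known variance, the posterior is Normal; its mode equals its mean, the precision-weighted average.
Prior precision 1/σ₀² = 1/25 = 0.04; data precision n/σ² = 5/4 = 1.25.
μ̂ = (0.04·10 + 1.25·8.61) / (0.04 + 1.25) = 11.1625/1.29 = 4465/516 ≈ 8.6531.

μ̂_MAP = 8.6531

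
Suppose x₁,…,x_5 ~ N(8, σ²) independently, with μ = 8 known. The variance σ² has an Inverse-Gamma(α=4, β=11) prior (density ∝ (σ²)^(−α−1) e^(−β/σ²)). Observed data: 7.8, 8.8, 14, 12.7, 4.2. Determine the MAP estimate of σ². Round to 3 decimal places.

σ̂²_MAP = 6.347

Sum of squared deviations about the known mean: SS = (7.8−8)² + (8.8−8)² + (14−8)² + (12.7−8)² + (4.2−8)² = 73.21.
The Normal likelihood contributes (σ²)^(−n/2) exp(−SS/(2σ²)), so the posterior is Inverse-Gamma(α + n/2, β + SS/2) = Inverse-Gamma(6.5, 47.605).
The mode of Inverse-Gamma(a, b) is b/(a+1) = 47.605/7.5 ≈ 6.347.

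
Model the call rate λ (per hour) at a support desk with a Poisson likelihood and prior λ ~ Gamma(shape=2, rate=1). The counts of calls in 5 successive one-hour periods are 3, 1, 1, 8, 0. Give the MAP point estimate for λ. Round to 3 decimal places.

λ̂_MAP = 2.333

Σxᵢ = 3+1+1+8+0 = 13, with n = 5.
Posterior ∝ λe^(−1λ) · λ^13e^(−5λ) = λ^14e^(−6λ), i.e. Gamma(shape=15, rate=6).
The mode of a Gamma(a, b) with a ≥ 1 (shape–rate) is (a−1)/b = 14/6 ≈ 2.333.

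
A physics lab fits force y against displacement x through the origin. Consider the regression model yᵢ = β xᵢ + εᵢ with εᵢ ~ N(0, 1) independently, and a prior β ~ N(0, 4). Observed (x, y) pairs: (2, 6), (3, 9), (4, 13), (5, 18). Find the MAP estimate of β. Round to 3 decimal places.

β̂_MAP = 3.336

log p(β | y) = −Σ(yᵢ − βxᵢ)²/(2·1) − β²/(2·4) + const.
Setting the derivative to zero: Σxᵢ(yᵢ − βxᵢ)/1 − β/4 = 0, so β = Σxᵢyᵢ / (Σxᵢ² + σ²/τ²).
Σxᵢyᵢ = 2·6 + 3·9 + 4·13 + 5·18 = 181; Σxᵢ² = 54; σ²/τ² = 0.25.
β̂_MAP = 181 / (54 + 0.25) = 181/54.25 ≈ 3.336.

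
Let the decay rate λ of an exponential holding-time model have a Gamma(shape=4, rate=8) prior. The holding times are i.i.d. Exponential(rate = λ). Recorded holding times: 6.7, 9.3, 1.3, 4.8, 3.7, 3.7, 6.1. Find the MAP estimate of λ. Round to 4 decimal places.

λ̂_MAP = 0.2294

The Exponential(rate=λ) likelihood is ∝ λ^n e^(−λΣtᵢ). Here n = 7 and Σtᵢ = 6.7 + 9.3 + 1.3 + 4.8 + 3.7 + 3.7 + 6.1 = 35.6.
Posterior ∝ λ^3e^(−8λ) · λ^7e^(−35.6λ) = λ^10e^(−43.6λ), i.e. Gamma(11, 43.6).
Mode = (a−1)/b = 10/43.6 ≈ 0.2294.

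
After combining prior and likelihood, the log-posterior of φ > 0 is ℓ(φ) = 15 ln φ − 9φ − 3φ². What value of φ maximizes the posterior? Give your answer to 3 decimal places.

φ̂_MAP = 1.000

ℓ'(φ) = 15/φ − 9 − 6φ. Setting this to zero and multiplying by φ: 6φ² + 9φ − 15 = 0.
φ = (−9 + √(9² + 4·6·15)) / (2·6) = (−9 + √441) / 12 = (−9 + 21)/12 = 1.
ℓ''(φ) = −15/φ² − 6 < 0, confirming a maximum.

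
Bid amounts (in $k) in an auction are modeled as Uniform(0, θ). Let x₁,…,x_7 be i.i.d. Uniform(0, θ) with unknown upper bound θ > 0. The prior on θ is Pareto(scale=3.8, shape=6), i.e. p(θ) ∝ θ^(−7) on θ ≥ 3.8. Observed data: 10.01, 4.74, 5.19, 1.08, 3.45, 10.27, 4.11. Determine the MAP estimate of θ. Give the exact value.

The Uniform(0, θ) likelihood is θ^(−n) for θ ≥ max(xᵢ), zero otherwise. Here max(xᵢ) = 10.27.
Posterior ∝ θ^(−7) · θ^(−7) = θ^(−14) on θ ≥ max(3.8, 10.27) = 10.27.
This density is strictly decreasing in θ, so the posterior mode lies at the lower boundary of the support.

θ̂_MAP = 10.27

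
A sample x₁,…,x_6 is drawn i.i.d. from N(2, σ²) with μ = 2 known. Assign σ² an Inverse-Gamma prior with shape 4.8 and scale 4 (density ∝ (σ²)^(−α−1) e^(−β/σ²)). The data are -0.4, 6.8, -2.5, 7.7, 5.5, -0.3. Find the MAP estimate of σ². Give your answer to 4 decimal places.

Sum of squared deviations about the known mean: SS = (-0.4−2)² + (6.8−2)² + (-2.5−2)² + (7.7−2)² + (5.5−2)² + (-0.3−2)² = 99.08.
The Normal likelihood contributes (σ²)^(−n/2) exp(−SS/(2σ²)), so the posterior is Inverse-Gamma(α + n/2, β + SS/2) = Inverse-Gamma(7.8, 53.54).
The mode of Inverse-Gamma(a, b) is b/(a+1) = 53.54/8.8 ≈ 6.0841.

σ̂²_MAP = 6.0841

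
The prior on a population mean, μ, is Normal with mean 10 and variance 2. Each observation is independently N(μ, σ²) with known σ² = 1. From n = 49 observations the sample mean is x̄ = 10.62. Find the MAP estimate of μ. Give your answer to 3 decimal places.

μ̂_MAP = 10.614

n = 49, x̄ = 10.62.
For a Normal prior and Normal likelihood with known variance, the posterior is Normal; its mode equals its mean, the precision-weighted average.
Prior precision 1/σ₀² = 1/2 = 0.5; data precision n/σ² = 49/1 = 49.
μ̂ = (0.5·10 + 49·10.62) / (0.5 + 49) = 525.38/49.5 = 26269/2475 ≈ 10.614.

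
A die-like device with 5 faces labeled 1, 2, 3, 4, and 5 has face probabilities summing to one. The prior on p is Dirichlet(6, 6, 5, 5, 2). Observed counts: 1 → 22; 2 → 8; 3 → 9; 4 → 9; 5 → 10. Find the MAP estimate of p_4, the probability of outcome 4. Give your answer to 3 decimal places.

The posterior is Dirichlet(αᵢ + nᵢ) = Dirichlet(28, 14, 14, 14, 12).
For a Dirichlet(a₁,…,a_K) with all aᵢ > 1, the mode has j-th component (aⱼ − 1)/(Σaᵢ − K).
Here Σaᵢ = 82 and K = 5, so p_4 = (14 − 1)/(82 − 5) = 13/77 ≈ 0.169.

MAP estimate: 0.169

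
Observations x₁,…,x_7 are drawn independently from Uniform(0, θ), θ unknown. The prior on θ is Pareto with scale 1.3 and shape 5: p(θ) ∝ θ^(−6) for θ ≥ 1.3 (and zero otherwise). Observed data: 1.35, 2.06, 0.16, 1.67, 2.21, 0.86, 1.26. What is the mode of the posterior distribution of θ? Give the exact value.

The Uniform(0, θ) likelihood is θ^(−n) for θ ≥ max(xᵢ), zero otherwise. Here max(xᵢ) = 2.21.
Posterior ∝ θ^(−6) · θ^(−7) = θ^(−13) on θ ≥ max(1.3, 2.21) = 2.21.
This density is strictly decreasing in θ, so the posterior mode lies at the lower boundary of the support.

θ̂_MAP = 2.21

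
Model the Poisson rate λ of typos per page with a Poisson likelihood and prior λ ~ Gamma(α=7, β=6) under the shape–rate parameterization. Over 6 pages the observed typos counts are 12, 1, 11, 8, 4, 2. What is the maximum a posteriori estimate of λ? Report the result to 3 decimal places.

λ̂_MAP = 3.667

Σxᵢ = 12+1+11+8+4+2 = 38, with n = 6.
Posterior ∝ λ^6e^(−6λ) · λ^38e^(−6λ) = λ^44e^(−12λ), i.e. Gamma(shape=45, rate=12).
The mode of a Gamma(a, b) with a ≥ 1 (shape–rate) is (a−1)/b = 44/12 ≈ 3.667.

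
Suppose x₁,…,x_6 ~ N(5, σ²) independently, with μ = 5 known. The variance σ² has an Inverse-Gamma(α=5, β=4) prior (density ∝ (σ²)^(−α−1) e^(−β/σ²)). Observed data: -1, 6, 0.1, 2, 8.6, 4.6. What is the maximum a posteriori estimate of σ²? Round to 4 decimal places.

Sum of squared deviations about the known mean: SS = (-1−5)² + (6−5)² + (0.1−5)² + (2−5)² + (8.6−5)² + (4.6−5)² = 83.13.
The Normal likelihood contributes (σ²)^(−n/2) exp(−SS/(2σ²)), so the posterior is Inverse-Gamma(α + n/2, β + SS/2) = Inverse-Gamma(8, 45.565).
The mode of Inverse-Gamma(a, b) is b/(a+1) = 45.565/9 ≈ 5.0628.

σ̂²_MAP = 5.0628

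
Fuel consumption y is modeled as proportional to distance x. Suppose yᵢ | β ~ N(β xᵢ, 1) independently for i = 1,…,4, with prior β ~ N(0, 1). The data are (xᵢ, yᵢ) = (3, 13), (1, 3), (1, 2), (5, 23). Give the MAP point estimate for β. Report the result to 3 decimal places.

log p(β | y) = −Σ(yᵢ − βxᵢ)²/(2·1) − β²/(2·1) + const.
Setting the derivative to zero: Σxᵢ(yᵢ − βxᵢ)/1 − β/1 = 0, so β = Σxᵢyᵢ / (Σxᵢ² + σ²/τ²).
Σxᵢyᵢ = 3·13 + 1·3 + 1·2 + 5·23 = 159; Σxᵢ² = 36; σ²/τ² = 1.
β̂_MAP = 159 / (36 + 1) = 159/37 ≈ 4.297.

β̂_MAP = 4.297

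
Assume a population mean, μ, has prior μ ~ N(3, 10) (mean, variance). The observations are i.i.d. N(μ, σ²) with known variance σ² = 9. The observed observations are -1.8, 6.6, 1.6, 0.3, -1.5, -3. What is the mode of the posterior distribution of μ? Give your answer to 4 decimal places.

μ̂_MAP = 0.7101

n = 6; x̄ = ((-1.8) + 6.6 + 1.6 + 0.3 + (-1.5) + (-3))/6 = 2.2/6 = 11/30 ≈ 0.3667.
For a Normal prior and Normal likelihood with known variance, the posterior is Normal; its mode equals its mean, the precision-weighted average.
Prior precision 1/σ₀² = 1/10 = 0.1; data precision n/σ² = 6/9 = 2/3.
μ̂ = (0.1·3 + (2/3)·(11/30)) / (0.1 + 2/3) = (49/90)/(23/30) = 49/69 ≈ 0.7101.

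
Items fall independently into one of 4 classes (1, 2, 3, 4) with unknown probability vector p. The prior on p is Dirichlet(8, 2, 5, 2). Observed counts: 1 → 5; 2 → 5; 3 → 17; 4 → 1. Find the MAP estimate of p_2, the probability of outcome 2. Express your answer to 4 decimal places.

MAP estimate: 0.1463

The posterior is Dirichlet(αᵢ + nᵢ) = Dirichlet(13, 7, 22, 3).
For a Dirichlet(a₁,…,a_K) with all aᵢ > 1, the mode has j-th component (aⱼ − 1)/(Σaᵢ − K).
Here Σaᵢ = 45 and K = 4, so p_2 = (7 − 1)/(45 − 4) = 6/41 ≈ 0.1463.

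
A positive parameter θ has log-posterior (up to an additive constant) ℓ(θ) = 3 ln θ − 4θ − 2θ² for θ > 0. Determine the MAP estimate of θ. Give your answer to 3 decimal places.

θ̂_MAP = 0.500

ℓ'(θ) = 3/θ − 4 − 4θ. Setting this to zero and multiplying by θ: 4θ² + 4θ − 3 = 0.
θ = (−4 + √(4² + 4·4·3)) / (2·4) = (−4 + √64) / 8 = (−4 + 8)/8 = 1/2.
ℓ''(θ) = −3/θ² − 4 < 0, confirming a maximum.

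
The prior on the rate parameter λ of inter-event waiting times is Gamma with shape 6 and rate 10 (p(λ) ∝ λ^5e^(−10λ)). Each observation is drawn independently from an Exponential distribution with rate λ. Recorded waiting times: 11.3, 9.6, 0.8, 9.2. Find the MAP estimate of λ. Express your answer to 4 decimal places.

λ̂_MAP = 0.2200

The Exponential(rate=λ) likelihood is ∝ λ^n e^(−λΣtᵢ). Here n = 4 and Σtᵢ = 11.3 + 9.6 + 0.8 + 9.2 = 30.9.
Posterior ∝ λ^5e^(−10λ) · λ^4e^(−30.9λ) = λ^9e^(−40.9λ), i.e. Gamma(10, 40.9).
Mode = (a−1)/b = 9/40.9 ≈ 0.2200.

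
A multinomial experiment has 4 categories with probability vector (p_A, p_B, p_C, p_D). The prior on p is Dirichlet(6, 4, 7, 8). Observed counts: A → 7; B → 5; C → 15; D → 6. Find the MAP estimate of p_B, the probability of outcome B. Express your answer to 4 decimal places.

MAP estimate of p_B = 0.1481

The posterior is Dirichlet(αᵢ + nᵢ) = Dirichlet(13, 9, 22, 14).
For a Dirichlet(a₁,…,a_K) with all aᵢ > 1, the mode has j-th component (aⱼ − 1)/(Σaᵢ − K).
Here Σaᵢ = 58 and K = 4, so p_B = (9 − 1)/(58 − 4) = 8/54 ≈ 0.1481.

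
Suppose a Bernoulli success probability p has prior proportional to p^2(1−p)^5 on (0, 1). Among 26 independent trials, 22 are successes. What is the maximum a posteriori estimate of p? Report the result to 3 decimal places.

p̂_MAP = 0.727

The prior density ∝ p^2(1−p)^5 is the kernel of Beta(3, 6).
Data: 22 successes in 26 trials. The binomial likelihood contributes p^22(1−p)^4, so the posterior is Beta(3+22, 6+4) = Beta(25, 10).
For Beta(a, b) with a, b > 1 the mode is (a−1)/(a+b−2) = 24/33 ≈ 0.727.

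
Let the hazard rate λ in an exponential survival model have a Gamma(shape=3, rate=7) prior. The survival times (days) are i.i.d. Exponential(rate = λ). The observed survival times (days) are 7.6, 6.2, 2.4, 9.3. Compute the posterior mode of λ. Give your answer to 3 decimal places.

The Exponential(rate=λ) likelihood is ∝ λ^n e^(−λΣtᵢ). Here n = 4 and Σtᵢ = 7.6 + 6.2 + 2.4 + 9.3 = 25.5.
Posterior ∝ λ^2e^(−7λ) · λ^4e^(−25.5λ) = λ^6e^(−32.5λ), i.e. Gamma(7, 32.5).
Mode = (a−1)/b = 6/32.5 ≈ 0.185.

λ̂_MAP = 0.185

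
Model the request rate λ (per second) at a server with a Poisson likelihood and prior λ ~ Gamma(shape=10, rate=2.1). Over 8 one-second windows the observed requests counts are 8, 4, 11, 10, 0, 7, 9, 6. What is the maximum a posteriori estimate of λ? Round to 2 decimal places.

λ̂_MAP = 6.34

Σxᵢ = 8+4+11+10+0+7+9+6 = 55, with n = 8.
Posterior ∝ λ^9e^(−2.1λ) · λ^55e^(−8λ) = λ^64e^(−10.1λ), i.e. Gamma(shape=65, rate=10.1).
The mode of a Gamma(a, b) with a ≥ 1 (shape–rate) is (a−1)/b = 64/10.1 ≈ 6.34.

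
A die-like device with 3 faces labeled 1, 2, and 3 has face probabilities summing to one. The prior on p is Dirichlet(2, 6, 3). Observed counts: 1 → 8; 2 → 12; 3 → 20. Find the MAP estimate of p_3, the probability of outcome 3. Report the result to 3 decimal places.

MAP estimate: 0.458

The posterior is Dirichlet(αᵢ + nᵢ) = Dirichlet(10, 18, 23).
For a Dirichlet(a₁,…,a_K) with all aᵢ > 1, the mode has j-th component (aⱼ − 1)/(Σaᵢ − K).
Here Σaᵢ = 51 and K = 3, so p_3 = (23 − 1)/(51 − 3) = 22/48 ≈ 0.458.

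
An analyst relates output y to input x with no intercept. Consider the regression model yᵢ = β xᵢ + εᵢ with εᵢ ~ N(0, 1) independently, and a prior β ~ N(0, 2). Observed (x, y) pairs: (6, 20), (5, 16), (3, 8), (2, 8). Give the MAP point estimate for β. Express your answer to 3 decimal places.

log p(β | y) = −Σ(yᵢ − βxᵢ)²/(2·1) − β²/(2·2) + const.
Setting the derivative to zero: Σxᵢ(yᵢ − βxᵢ)/1 − β/2 = 0, so β = Σxᵢyᵢ / (Σxᵢ² + σ²/τ²).
Σxᵢyᵢ = 6·20 + 5·16 + 3·8 + 2·8 = 240; Σxᵢ² = 74; σ²/τ² = 0.5.
β̂_MAP = 240 / (74 + 0.5) = 240/74.5 ≈ 3.221.

β̂_MAP = 3.221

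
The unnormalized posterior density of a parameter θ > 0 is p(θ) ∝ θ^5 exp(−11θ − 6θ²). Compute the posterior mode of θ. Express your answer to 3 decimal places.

ℓ'(θ) = 5/θ − 11 − 12θ. Setting this to zero and multiplying by θ: 12θ² + 11θ − 5 = 0.
θ = (−11 + √(11² + 4·12·5)) / (2·12) = (−11 + √361) / 24 = (−11 + 19)/24 = 1/3.
ℓ''(θ) = −5/θ² − 12 < 0, confirming a maximum.

θ̂_MAP = 0.333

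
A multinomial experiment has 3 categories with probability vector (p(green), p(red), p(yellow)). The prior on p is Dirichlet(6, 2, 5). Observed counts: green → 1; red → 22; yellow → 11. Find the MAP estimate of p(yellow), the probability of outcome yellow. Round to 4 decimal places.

The posterior is Dirichlet(αᵢ + nᵢ) = Dirichlet(7, 24, 16).
For a Dirichlet(a₁,…,a_K) with all aᵢ > 1, the mode has j-th component (aⱼ − 1)/(Σaᵢ − K).
Here Σaᵢ = 47 and K = 3, so p(yellow) = (16 − 1)/(47 − 3) = 15/44 ≈ 0.3409.

MAP estimate of p(yellow) = 0.3409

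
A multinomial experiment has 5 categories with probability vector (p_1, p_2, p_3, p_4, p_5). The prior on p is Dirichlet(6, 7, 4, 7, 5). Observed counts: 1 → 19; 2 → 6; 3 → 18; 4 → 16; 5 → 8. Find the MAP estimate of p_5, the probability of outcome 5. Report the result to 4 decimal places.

The posterior is Dirichlet(αᵢ + nᵢ) = Dirichlet(25, 13, 22, 23, 13).
For a Dirichlet(a₁,…,a_K) with all aᵢ > 1, the mode has j-th component (aⱼ − 1)/(Σaᵢ − K).
Here Σaᵢ = 96 and K = 5, so p_5 = (13 − 1)/(96 − 5) = 12/91 ≈ 0.1319.

MAP estimate: 0.1319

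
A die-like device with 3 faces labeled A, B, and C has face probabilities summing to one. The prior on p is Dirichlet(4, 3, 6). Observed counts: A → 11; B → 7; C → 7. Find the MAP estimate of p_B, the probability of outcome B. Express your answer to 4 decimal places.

MAP estimate of p_B = 0.2571

The posterior is Dirichlet(αᵢ + nᵢ) = Dirichlet(15, 10, 13).
For a Dirichlet(a₁,…,a_K) with all aᵢ > 1, the mode has j-th component (aⱼ − 1)/(Σaᵢ − K).
Here Σaᵢ = 38 and K = 3, so p_B = (10 − 1)/(38 − 3) = 9/35 ≈ 0.2571.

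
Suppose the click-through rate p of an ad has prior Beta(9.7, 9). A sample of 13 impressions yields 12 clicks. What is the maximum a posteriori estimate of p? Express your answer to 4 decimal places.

Prior: Beta(9.7, 9).
Data: 12 successes in 13 trials. The binomial likelihood contributes p^12(1−p)^1, so the posterior is Beta(9.7+12, 9+1) = Beta(21.7, 10).
For Beta(a, b) with a, b > 1 the mode is (a−1)/(a+b−2) = 20.7/29.7 ≈ 0.6970.

p̂_MAP = 0.6970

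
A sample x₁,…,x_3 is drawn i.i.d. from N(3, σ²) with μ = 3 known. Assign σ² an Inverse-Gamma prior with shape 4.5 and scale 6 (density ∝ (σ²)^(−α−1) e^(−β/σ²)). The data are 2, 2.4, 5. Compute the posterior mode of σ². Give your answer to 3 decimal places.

Sum of squared deviations about the known mean: SS = (2−3)² + (2.4−3)² + (5−3)² = 5.36.
The Normal likelihood contributes (σ²)^(−n/2) exp(−SS/(2σ²)), so the posterior is Inverse-Gamma(α + n/2, β + SS/2) = Inverse-Gamma(6, 8.68).
The mode of Inverse-Gamma(a, b) is b/(a+1) = 8.68/7 ≈ 1.240.

σ̂²_MAP = 1.240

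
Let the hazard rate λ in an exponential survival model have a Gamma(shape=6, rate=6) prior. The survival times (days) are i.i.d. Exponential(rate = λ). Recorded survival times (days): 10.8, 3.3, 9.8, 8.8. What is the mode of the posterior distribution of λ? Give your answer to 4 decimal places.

The Exponential(rate=λ) likelihood is ∝ λ^n e^(−λΣtᵢ). Here n = 4 and Σtᵢ = 10.8 + 3.3 + 9.8 + 8.8 = 32.7.
Posterior ∝ λ^5e^(−6λ) · λ^4e^(−32.7λ) = λ^9e^(−38.7λ), i.e. Gamma(10, 38.7).
Mode = (a−1)/b = 9/38.7 ≈ 0.2326.

λ̂_MAP = 0.2326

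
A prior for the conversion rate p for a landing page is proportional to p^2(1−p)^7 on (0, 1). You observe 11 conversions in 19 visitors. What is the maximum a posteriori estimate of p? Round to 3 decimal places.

The prior density ∝ p^2(1−p)^7 is the kernel of Beta(3, 8).
Data: 11 successes in 19 trials. The binomial likelihood contributes p^11(1−p)^8, so the posterior is Beta(3+11, 8+8) = Beta(14, 16).
For Beta(a, b) with a, b > 1 the mode is (a−1)/(a+b−2) = 13/28 ≈ 0.464.

p̂_MAP = 0.464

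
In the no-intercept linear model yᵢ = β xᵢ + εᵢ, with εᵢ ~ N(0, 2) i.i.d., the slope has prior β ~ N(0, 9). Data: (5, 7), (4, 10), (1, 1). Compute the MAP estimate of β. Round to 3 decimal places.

log p(β | y) = −Σ(yᵢ − βxᵢ)²/(2·2) − β²/(2·9) + const.
Setting the derivative to zero: Σxᵢ(yᵢ − βxᵢ)/2 − β/9 = 0, so β = Σxᵢyᵢ / (Σxᵢ² + σ²/τ²).
Σxᵢyᵢ = 5·7 + 4·10 + 1·1 = 76; Σxᵢ² = 42; σ²/τ² = 2/9.
β̂_MAP = 76 / (42 + 2/9) = 76/(380/9) = 9/5 ≈ 1.800.

β̂_MAP = 1.800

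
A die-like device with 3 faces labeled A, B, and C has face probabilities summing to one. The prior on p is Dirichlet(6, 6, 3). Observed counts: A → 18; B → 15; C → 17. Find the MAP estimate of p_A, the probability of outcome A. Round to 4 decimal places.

The posterior is Dirichlet(αᵢ + nᵢ) = Dirichlet(24, 21, 20).
For a Dirichlet(a₁,…,a_K) with all aᵢ > 1, the mode has j-th component (aⱼ − 1)/(Σaᵢ − K).
Here Σaᵢ = 65 and K = 3, so p_A = (24 − 1)/(65 − 3) = 23/62 ≈ 0.3710.

MAP estimate of p_A = 0.3710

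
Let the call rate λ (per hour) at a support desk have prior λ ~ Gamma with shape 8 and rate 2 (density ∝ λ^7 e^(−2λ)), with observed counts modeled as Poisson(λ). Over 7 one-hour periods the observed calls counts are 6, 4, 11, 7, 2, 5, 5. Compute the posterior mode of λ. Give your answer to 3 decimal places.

Σxᵢ = 6+4+11+7+2+5+5 = 40, with n = 7.
Posterior ∝ λ^7e^(−2λ) · λ^40e^(−7λ) = λ^47e^(−9λ), i.e. Gamma(shape=48, rate=9).
The mode of a Gamma(a, b) with a ≥ 1 (shape–rate) is (a−1)/b = 47/9 ≈ 5.222.

λ̂_MAP = 5.222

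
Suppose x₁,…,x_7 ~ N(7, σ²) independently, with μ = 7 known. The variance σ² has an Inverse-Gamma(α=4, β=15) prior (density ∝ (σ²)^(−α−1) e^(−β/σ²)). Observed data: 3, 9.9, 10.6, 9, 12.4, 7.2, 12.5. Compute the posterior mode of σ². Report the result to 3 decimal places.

Sum of squared deviations about the known mean: SS = (3−7)² + (9.9−7)² + (10.6−7)² + (9−7)² + (12.4−7)² + (7.2−7)² + (12.5−7)² = 100.82.
The Normal likelihood contributes (σ²)^(−n/2) exp(−SS/(2σ²)), so the posterior is Inverse-Gamma(α + n/2, β + SS/2) = Inverse-Gamma(7.5, 65.41).
The mode of Inverse-Gamma(a, b) is b/(a+1) = 65.41/8.5 ≈ 7.695.

σ̂²_MAP = 7.695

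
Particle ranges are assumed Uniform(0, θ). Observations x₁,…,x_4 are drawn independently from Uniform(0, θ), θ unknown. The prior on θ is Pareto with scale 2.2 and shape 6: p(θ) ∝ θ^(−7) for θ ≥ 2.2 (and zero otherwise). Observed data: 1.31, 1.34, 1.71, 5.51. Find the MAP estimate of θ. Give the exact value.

θ̂_MAP = 5.51

The Uniform(0, θ) likelihood is θ^(−n) for θ ≥ max(xᵢ), zero otherwise. Here max(xᵢ) = 5.51.
Posterior ∝ θ^(−7) · θ^(−4) = θ^(−11) on θ ≥ max(2.2, 5.51) = 5.51.
This density is strictly decreasing in θ, so the posterior mode lies at the lower boundary of the support.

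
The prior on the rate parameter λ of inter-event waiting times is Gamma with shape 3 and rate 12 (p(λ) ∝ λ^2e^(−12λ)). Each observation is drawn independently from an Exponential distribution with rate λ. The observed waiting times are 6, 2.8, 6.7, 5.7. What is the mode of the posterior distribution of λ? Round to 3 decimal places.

λ̂_MAP = 0.181

The Exponential(rate=λ) likelihood is ∝ λ^n e^(−λΣtᵢ). Here n = 4 and Σtᵢ = 6 + 2.8 + 6.7 + 5.7 = 21.2.
Posterior ∝ λ^2e^(−12λ) · λ^4e^(−21.2λ) = λ^6e^(−33.2λ), i.e. Gamma(7, 33.2).
Mode = (a−1)/b = 6/33.2 ≈ 0.181.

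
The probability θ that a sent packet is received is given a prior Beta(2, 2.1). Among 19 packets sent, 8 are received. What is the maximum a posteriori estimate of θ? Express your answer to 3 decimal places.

θ̂_MAP = 0.427

Prior: Beta(2, 2.1).
Data: 8 successes in 19 trials. The binomial likelihood contributes θ^8(1−θ)^11, so the posterior is Beta(2+8, 2.1+11) = Beta(10, 13.1).
For Beta(a, b) with a, b > 1 the mode is (a−1)/(a+b−2) = 9/21.1 ≈ 0.427.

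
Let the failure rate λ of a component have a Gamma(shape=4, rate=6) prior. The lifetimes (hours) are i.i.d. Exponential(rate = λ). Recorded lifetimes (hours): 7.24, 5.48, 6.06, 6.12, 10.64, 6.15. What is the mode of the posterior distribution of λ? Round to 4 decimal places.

λ̂_MAP = 0.1887

The Exponential(rate=λ) likelihood is ∝ λ^n e^(−λΣtᵢ). Here n = 6 and Σtᵢ = 7.24 + 5.48 + 6.06 + 6.12 + 10.64 + 6.15 = 41.69.
Posterior ∝ λ^3e^(−6λ) · λ^6e^(−41.69λ) = λ^9e^(−47.69λ), i.e. Gamma(10, 47.69).
Mode = (a−1)/b = 9/47.69 ≈ 0.1887.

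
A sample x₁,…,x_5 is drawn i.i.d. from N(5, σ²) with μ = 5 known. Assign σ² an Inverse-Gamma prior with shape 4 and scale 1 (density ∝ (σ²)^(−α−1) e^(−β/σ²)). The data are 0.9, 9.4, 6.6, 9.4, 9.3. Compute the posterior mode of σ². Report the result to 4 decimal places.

σ̂²_MAP = 5.2387

Sum of squared deviations about the known mean: SS = (0.9−5)² + (9.4−5)² + (6.6−5)² + (9.4−5)² + (9.3−5)² = 76.58.
The Normal likelihood contributes (σ²)^(−n/2) exp(−SS/(2σ²)), so the posterior is Inverse-Gamma(α + n/2, β + SS/2) = Inverse-Gamma(6.5, 39.29).
The mode of Inverse-Gamma(a, b) is b/(a+1) = 39.29/7.5 ≈ 5.2387.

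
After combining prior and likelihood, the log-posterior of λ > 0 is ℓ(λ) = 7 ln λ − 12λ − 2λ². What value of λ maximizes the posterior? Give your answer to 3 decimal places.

λ̂_MAP = 0.500

ℓ'(λ) = 7/λ − 12 − 4λ. Setting this to zero and multiplying by λ: 4λ² + 12λ − 7 = 0.
λ = (−12 + √(12² + 4·4·7)) / (2·4) = (−12 + √256) / 8 = (−12 + 16)/8 = 1/2.
ℓ''(λ) = −7/λ² − 4 < 0, confirming a maximum.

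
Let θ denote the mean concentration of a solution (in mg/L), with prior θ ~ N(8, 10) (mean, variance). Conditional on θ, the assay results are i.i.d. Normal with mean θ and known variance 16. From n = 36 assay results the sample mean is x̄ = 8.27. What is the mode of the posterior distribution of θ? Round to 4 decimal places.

θ̂_MAP = 8.2585

n = 36, x̄ = 8.27.
For a Normal prior and Normal likelihood with known variance, the posterior is Normal; its mode equals its mean, the precision-weighted average.
Prior precision 1/σ₀² = 1/10 = 0.1; data precision n/σ² = 36/16 = 2.25.
θ̂ = (0.1·8 + 2.25·8.27) / (0.1 + 2.25) = 19.4075/2.35 = 7763/940 ≈ 8.2585.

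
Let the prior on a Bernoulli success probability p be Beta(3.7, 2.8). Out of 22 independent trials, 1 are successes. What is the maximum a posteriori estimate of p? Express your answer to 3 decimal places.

Prior: Beta(3.7, 2.8).
Data: 1 success in 22 trials. The binomial likelihood contributes p(1−p)^21, so the posterior is Beta(3.7+1, 2.8+21) = Beta(4.7, 23.8).
For Beta(a, b) with a, b > 1 the mode is (a−1)/(a+b−2) = 3.7/26.5 ≈ 0.140.

p̂_MAP = 0.140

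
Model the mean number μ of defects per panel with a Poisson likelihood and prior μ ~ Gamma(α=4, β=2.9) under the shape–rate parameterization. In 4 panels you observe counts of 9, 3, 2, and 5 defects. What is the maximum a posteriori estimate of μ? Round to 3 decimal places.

μ̂_MAP = 3.188

Σxᵢ = 9+3+2+5 = 19, with n = 4.
Posterior ∝ μ^3e^(−2.9μ) · μ^19e^(−4μ) = μ^22e^(−6.9μ), i.e. Gamma(shape=23, rate=6.9).
The mode of a Gamma(a, b) with a ≥ 1 (shape–rate) is (a−1)/b = 22/6.9 ≈ 3.188.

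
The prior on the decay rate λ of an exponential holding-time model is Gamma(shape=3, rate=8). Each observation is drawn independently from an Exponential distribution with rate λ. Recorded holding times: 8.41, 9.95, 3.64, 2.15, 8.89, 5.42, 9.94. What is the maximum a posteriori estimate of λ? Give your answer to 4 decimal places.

λ̂_MAP = 0.1596

The Exponential(rate=λ) likelihood is ∝ λ^n e^(−λΣtᵢ). Here n = 7 and Σtᵢ = 8.41 + 9.95 + 3.64 + 2.15 + 8.89 + 5.42 + 9.94 = 48.40.
Posterior ∝ λ^2e^(−8λ) · λ^7e^(−48.40λ) = λ^9e^(−56.40λ), i.e. Gamma(10, 56.40).
Mode = (a−1)/b = 9/56.40 ≈ 0.1596.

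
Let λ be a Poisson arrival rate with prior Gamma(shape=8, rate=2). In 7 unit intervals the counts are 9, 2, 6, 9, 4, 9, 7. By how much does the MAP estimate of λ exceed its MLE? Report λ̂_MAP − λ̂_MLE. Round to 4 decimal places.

Σxᵢ = 46. Posterior is Gamma(54, 9); MAP = (54−1)/9 = 53/9 ≈ 5.88889.
MLE = x̄ = 46/7 ≈ 6.57143.
Difference = 53/9 − 46/7 = -43/63 ≈ -0.6825.

MAP − MLE = -0.6825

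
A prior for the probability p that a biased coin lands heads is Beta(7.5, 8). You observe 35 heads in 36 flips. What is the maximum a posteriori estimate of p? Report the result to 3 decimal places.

p̂_MAP = 0.838

Prior: Beta(7.5, 8).
Data: 35 successes in 36 trials. The binomial likelihood contributes p^35(1−p)^1, so the posterior is Beta(7.5+35, 8+1) = Beta(42.5, 9).
For Beta(a, b) with a, b > 1 the mode is (a−1)/(a+b−2) = 41.5/49.5 ≈ 0.838.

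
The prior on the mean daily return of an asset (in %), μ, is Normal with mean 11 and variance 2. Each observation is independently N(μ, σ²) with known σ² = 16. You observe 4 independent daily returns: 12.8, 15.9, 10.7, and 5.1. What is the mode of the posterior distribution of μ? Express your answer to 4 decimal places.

μ̂_MAP = 11.0417

n = 4; x̄ = (12.8 + 15.9 + 10.7 + 5.1)/4 = 44.5/4 = 11.125.
For a Normal prior and Normal likelihood with known variance, the posterior is Normal; its mode equals its mean, the precision-weighted average.
Prior precision 1/σ₀² = 1/2 = 0.5; data precision n/σ² = 4/16 = 0.25.
μ̂ = (0.5·11 + 0.25·11.125) / (0.5 + 0.25) = 8.28125/0.75 = 265/24 ≈ 11.0417.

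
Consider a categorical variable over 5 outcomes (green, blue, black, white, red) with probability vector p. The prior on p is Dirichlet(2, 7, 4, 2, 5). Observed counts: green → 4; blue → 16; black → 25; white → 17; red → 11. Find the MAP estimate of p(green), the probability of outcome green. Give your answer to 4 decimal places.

The posterior is Dirichlet(αᵢ + nᵢ) = Dirichlet(6, 23, 29, 19, 16).
For a Dirichlet(a₁,…,a_K) with all aᵢ > 1, the mode has j-th component (aⱼ − 1)/(Σaᵢ − K).
Here Σaᵢ = 93 and K = 5, so p(green) = (6 − 1)/(93 − 5) = 5/88 ≈ 0.0568.

MAP estimate of p(green) = 0.0568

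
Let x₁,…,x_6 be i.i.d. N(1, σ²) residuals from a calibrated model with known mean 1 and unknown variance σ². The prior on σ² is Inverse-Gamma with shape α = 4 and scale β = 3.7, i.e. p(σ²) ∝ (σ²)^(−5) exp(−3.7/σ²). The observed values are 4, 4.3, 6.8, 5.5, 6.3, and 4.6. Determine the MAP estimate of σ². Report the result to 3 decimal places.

Sum of squared deviations about the known mean: SS = (4−1)² + (4.3−1)² + (6.8−1)² + (5.5−1)² + (6.3−1)² + (4.6−1)² = 114.83.
The Normal likelihood contributes (σ²)^(−n/2) exp(−SS/(2σ²)), so the posterior is Inverse-Gamma(α + n/2, β + SS/2) = Inverse-Gamma(7, 61.115).
The mode of Inverse-Gamma(a, b) is b/(a+1) = 61.115/8 ≈ 7.639.

σ̂²_MAP = 7.639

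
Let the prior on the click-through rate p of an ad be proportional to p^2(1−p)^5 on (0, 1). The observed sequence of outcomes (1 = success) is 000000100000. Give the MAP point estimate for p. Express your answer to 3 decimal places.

The prior density ∝ p^2(1−p)^5 is the kernel of Beta(3, 6).
Data: 1 success in 12 trials (from the sequence). The binomial likelihood contributes p(1−p)^11, so the posterior is Beta(3+1, 6+11) = Beta(4, 17).
For Beta(a, b) with a, b > 1 the mode is (a−1)/(a+b−2) = 3/19 ≈ 0.158.

p̂_MAP = 0.158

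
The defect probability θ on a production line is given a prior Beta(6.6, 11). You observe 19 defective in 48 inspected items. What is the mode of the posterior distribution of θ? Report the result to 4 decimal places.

Prior: Beta(6.6, 11).
Data: 19 successes in 48 trials. The binomial likelihood contributes θ^19(1−θ)^29, so the posterior is Beta(6.6+19, 11+29) = Beta(25.6, 40).
For Beta(a, b) with a, b > 1 the mode is (a−1)/(a+b−2) = 24.6/63.6 ≈ 0.3868.

θ̂_MAP = 0.3868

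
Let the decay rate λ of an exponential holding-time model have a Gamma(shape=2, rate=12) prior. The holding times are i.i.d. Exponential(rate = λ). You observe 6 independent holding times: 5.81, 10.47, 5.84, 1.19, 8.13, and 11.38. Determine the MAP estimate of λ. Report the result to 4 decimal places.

λ̂_MAP = 0.1277

The Exponential(rate=λ) likelihood is ∝ λ^n e^(−λΣtᵢ). Here n = 6 and Σtᵢ = 5.81 + 10.47 + 5.84 + 1.19 + 8.13 + 11.38 = 42.82.
Posterior ∝ λe^(−12λ) · λ^6e^(−42.82λ) = λ^7e^(−54.82λ), i.e. Gamma(8, 54.82).
Mode = (a−1)/b = 7/54.82 ≈ 0.1277.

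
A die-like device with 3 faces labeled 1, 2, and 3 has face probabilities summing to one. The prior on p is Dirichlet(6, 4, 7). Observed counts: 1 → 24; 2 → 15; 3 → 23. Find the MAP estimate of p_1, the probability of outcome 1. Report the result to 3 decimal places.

The posterior is Dirichlet(αᵢ + nᵢ) = Dirichlet(30, 19, 30).
For a Dirichlet(a₁,…,a_K) with all aᵢ > 1, the mode has j-th component (aⱼ − 1)/(Σaᵢ − K).
Here Σaᵢ = 79 and K = 3, so p_1 = (30 − 1)/(79 − 3) = 29/76 ≈ 0.382.

MAP estimate: 0.382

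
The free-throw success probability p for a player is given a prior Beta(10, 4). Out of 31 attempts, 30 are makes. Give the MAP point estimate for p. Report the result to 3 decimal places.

Prior: Beta(10, 4).
Data: 30 successes in 31 trials. The binomial likelihood contributes p^30(1−p)^1, so the posterior is Beta(10+30, 4+1) = Beta(40, 5).
For Beta(a, b) with a, b > 1 the mode is (a−1)/(a+b−2) = 39/43 ≈ 0.907.

p̂_MAP = 0.907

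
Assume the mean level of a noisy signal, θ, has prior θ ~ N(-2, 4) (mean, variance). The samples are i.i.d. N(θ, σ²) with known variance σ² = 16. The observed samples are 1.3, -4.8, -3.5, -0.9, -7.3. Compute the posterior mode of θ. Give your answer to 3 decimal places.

n = 5; x̄ = (1.3 + (-4.8) + (-3.5) + (-0.9) + (-7.3))/5 = -15.2/5 = -3.04.
For a Normal prior and Normal likelihood with known variance, the posterior is Normal; its mode equals its mean, the precision-weighted average.
Prior precision 1/σ₀² = 1/4 = 0.25; data precision n/σ² = 5/16 = 0.3125.
θ̂ = (0.25·(-2) + 0.3125·(-3.04)) / (0.25 + 0.3125) = (-1.45)/0.5625 = -116/45 ≈ -2.578.

θ̂_MAP = -2.578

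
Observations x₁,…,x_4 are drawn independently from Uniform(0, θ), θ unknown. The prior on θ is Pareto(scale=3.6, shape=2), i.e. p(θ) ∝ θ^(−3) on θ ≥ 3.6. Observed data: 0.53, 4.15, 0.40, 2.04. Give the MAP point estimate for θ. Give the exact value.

θ̂_MAP = 4.15

The Uniform(0, θ) likelihood is θ^(−n) for θ ≥ max(xᵢ), zero otherwise. Here max(xᵢ) = 4.15.
Posterior ∝ θ^(−3) · θ^(−4) = θ^(−7) on θ ≥ max(3.6, 4.15) = 4.15.
This density is strictly decreasing in θ, so the posterior mode lies at the lower boundary of the support.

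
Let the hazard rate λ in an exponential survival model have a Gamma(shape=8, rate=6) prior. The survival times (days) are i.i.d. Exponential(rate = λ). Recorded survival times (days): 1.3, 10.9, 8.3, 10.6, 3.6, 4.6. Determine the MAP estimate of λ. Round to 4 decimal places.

λ̂_MAP = 0.2870

The Exponential(rate=λ) likelihood is ∝ λ^n e^(−λΣtᵢ). Here n = 6 and Σtᵢ = 1.3 + 10.9 + 8.3 + 10.6 + 3.6 + 4.6 = 39.3.
Posterior ∝ λ^7e^(−6λ) · λ^6e^(−39.3λ) = λ^13e^(−45.3λ), i.e. Gamma(14, 45.3).
Mode = (a−1)/b = 13/45.3 ≈ 0.2870.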